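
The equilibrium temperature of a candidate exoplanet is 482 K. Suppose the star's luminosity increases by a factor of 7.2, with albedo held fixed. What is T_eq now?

T_eq ∝ L^(1/4) · d^(−1/2).
T′ = 482 × 7.2^(1/4) = 790 K.

T_eq ≈ 790 K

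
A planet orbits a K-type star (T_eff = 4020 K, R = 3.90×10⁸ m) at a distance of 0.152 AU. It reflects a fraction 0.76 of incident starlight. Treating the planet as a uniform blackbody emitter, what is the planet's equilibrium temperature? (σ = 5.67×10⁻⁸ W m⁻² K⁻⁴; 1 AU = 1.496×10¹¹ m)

T_eq ≈ 261 K

d = 0.152 AU = 2.27×10¹⁰ m.
L = 4πR_⋆²σT_⋆⁴ = 4π(3.90×10⁸)² × 5.67×10⁻⁸ × (4020)⁴ = 2.83×10²⁵ W.
S = L/(4πd²) = 4360 W m⁻².
Energy balance: absorbed = emitted ⇒ πR²·S(1−A) = 4πR²·σT_eq⁴, so T_eq⁴ = S(1−A)/(4σ).
T_eq = [4360 × 0.24 / (4 × 5.67×10⁻⁸)]^(1/4) = (4.61×10⁹)^(1/4) = 261 K.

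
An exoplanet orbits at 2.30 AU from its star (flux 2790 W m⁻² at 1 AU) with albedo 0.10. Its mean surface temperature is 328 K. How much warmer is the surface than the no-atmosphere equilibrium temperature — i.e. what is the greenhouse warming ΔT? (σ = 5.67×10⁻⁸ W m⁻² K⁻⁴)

ΔT ≈ 114.1 K

S = 2790/2.30² = 527.4 W m⁻².
T_eq = [S(1−A)/(4σ)]^(1/4) = [527.4×0.90/(4×5.67×10⁻⁸)]^(1/4) = 213.9 K.
ΔT = T_surf − T_eq = 328 − 213.9.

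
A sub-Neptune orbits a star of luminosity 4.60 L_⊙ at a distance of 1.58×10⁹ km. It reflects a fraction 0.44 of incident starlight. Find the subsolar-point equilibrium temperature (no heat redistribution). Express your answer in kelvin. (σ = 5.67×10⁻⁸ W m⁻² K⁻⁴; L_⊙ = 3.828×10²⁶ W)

T_ss ≈ 153 K

d = 1.58×10⁹ km = 1.58×10¹² m.
L = 4.60 × 3.828×10²⁶ = 1.76×10²⁷ W.
Flux: S = L/(4πd²) = 1.76×10²⁷/(4π×(1.58×10¹²)²) = 56.1 W m⁻².
At the subsolar point the surface absorbs S(1−A) and emits σT⁴ per unit area — no factor of 4, since only the local patch is in balance.
T = [56.1 × 0.56 / 5.67×10⁻⁸]^(1/4) = (5.54×10⁸)^(1/4) = 153 K.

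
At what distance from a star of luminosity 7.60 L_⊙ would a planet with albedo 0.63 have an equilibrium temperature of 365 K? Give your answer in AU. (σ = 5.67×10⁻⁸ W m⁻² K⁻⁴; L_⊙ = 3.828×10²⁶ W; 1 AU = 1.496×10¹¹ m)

d ≈ 0.975 AU

L = 7.60 × 3.828×10²⁶ = 2.91×10²⁷ W.
From T_eq⁴ = L(1−A)/(16πσd²): d = √[L(1−A)/(16πσT_eq⁴)].
d = √[2.91×10²⁷ × 0.37 / (16π × 5.67×10⁻⁸ × (365)⁴)] = 1.46×10¹¹ m = 0.975 AU.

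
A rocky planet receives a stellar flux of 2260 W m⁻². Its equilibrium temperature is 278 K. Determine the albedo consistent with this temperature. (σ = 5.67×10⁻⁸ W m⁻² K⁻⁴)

From T_eq⁴ = S(1−A)/(4σ): 1−A = 4σT_eq⁴/S.
1−A = 4 × 5.67×10⁻⁸ × (278)⁴ / 2260 = 0.599.

A ≈ 0.40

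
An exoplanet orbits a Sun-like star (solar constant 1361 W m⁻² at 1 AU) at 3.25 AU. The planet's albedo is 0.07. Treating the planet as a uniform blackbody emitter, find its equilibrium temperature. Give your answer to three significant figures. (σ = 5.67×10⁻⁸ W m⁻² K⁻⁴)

T_eq ≈ 152 K

Flux at 3.25 AU: S = 1361/3.25² = 129 W m⁻².
Energy balance: absorbed = emitted ⇒ πR²·S(1−A) = 4πR²·σT_eq⁴, so T_eq⁴ = S(1−A)/(4σ).
T_eq = [129 × 0.93 / (4 × 5.67×10⁻⁸)]^(1/4) = (5.28×10⁸)^(1/4) = 152 K.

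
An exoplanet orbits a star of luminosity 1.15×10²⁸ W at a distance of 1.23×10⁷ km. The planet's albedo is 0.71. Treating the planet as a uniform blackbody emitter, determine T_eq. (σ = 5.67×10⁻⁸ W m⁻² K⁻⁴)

d = 1.23×10⁷ km = 1.23×10¹⁰ m.
Flux: S = L/(4πd²) = 1.15×10²⁸/(4π×(1.23×10¹⁰)²) = 6.05×10⁶ W m⁻².
Energy balance: absorbed = emitted ⇒ πR²·S(1−A) = 4πR²·σT_eq⁴, so T_eq⁴ = S(1−A)/(4σ).
T_eq = [6.05×10⁶ × 0.29 / (4 × 5.67×10⁻⁸)]^(1/4) = (7.73×10¹²)^(1/4) = 1670 K.

T_eq ≈ 1670 K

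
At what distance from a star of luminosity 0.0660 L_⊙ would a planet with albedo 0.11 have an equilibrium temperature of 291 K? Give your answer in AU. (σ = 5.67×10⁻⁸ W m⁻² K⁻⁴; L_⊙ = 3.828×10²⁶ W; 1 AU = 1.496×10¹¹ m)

L = 0.0660 × 3.828×10²⁶ = 2.53×10²⁵ W.
From T_eq⁴ = L(1−A)/(16πσd²): d = √[L(1−A)/(16πσT_eq⁴)].
d = √[2.53×10²⁵ × 0.89 / (16π × 5.67×10⁻⁸ × (291)⁴)] = 3.32×10¹⁰ m = 0.222 AU.

d ≈ 0.222 AU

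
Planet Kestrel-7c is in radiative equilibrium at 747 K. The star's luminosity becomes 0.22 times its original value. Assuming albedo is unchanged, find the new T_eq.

T_eq ∝ L^(1/4) · d^(−1/2).
T′ = 747 × 0.22^(1/4) = 512 K.

T_eq ≈ 512 K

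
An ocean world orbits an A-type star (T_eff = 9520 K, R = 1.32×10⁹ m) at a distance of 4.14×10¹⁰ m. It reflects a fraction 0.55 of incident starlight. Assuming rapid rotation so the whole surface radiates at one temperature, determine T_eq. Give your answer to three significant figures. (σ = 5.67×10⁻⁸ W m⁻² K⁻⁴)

T_eq ≈ 984 K

L = 4πR_⋆²σT_⋆⁴ = 4π(1.32×10⁹)² × 5.67×10⁻⁸ × (9520)⁴ = 1.02×10²⁸ W.
S = L/(4πd²) = 4.73×10⁵ W m⁻².
Energy balance: absorbed = emitted ⇒ πR²·S(1−A) = 4πR²·σT_eq⁴, so T_eq⁴ = S(1−A)/(4σ).
T_eq = [4.73×10⁵ × 0.45 / (4 × 5.67×10⁻⁸)]^(1/4) = (9.39×10¹¹)^(1/4) = 984 K.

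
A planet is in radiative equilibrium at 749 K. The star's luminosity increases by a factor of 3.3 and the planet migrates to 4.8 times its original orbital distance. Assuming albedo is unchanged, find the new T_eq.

T_eq ≈ 461 K

T_eq ∝ L^(1/4) · d^(−1/2).
T′ = 749 × 3.3^(1/4) / 4.8^(1/2) = 461 K.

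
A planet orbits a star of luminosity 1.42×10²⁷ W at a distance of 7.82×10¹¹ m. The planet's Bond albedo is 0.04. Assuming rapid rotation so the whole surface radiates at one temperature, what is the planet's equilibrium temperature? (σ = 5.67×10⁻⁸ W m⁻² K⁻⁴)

T_eq ≈ 167 K

Flux: S = L/(4πd²) = 1.42×10²⁷/(4π×(7.82×10¹¹)²) = 185 W m⁻².
Energy balance: absorbed = emitted ⇒ πR²·S(1−A) = 4πR²·σT_eq⁴, so T_eq⁴ = S(1−A)/(4σ).
T_eq = [185 × 0.96 / (4 × 5.67×10⁻⁸)]^(1/4) = (7.82×10⁸)^(1/4) = 167 K.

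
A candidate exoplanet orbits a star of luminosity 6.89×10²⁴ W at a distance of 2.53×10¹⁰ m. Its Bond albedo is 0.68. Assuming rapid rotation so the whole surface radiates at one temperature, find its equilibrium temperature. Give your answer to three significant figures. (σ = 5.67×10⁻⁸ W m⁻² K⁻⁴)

Flux: S = L/(4πd²) = 6.89×10²⁴/(4π×(2.53×10¹⁰)²) = 857 W m⁻².
Energy balance: absorbed = emitted ⇒ πR²·S(1−A) = 4πR²·σT_eq⁴, so T_eq⁴ = S(1−A)/(4σ).
T_eq = [857 × 0.32 / (4 × 5.67×10⁻⁸)]^(1/4) = (1.21×10⁹)^(1/4) = 186 K.

T_eq ≈ 186 K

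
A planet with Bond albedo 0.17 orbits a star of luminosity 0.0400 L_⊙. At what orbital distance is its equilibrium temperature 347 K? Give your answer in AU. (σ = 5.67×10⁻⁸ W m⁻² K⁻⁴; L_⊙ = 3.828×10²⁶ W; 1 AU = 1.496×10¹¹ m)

d ≈ 0.117 AU

L = 0.0400 × 3.828×10²⁶ = 1.53×10²⁵ W.
From T_eq⁴ = L(1−A)/(16πσd²): d = √[L(1−A)/(16πσT_eq⁴)].
d = √[1.53×10²⁵ × 0.83 / (16π × 5.67×10⁻⁸ × (347)⁴)] = 1.75×10¹⁰ m = 0.117 AU.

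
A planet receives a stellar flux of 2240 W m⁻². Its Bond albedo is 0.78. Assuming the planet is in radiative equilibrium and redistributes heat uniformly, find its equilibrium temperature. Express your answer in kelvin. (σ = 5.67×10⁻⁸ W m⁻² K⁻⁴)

Energy balance: absorbed = emitted ⇒ πR²·S(1−A) = 4πR²·σT_eq⁴, so T_eq⁴ = S(1−A)/(4σ).
T_eq = [2240 × 0.22 / (4 × 5.67×10⁻⁸)]^(1/4) = (2.17×10⁹)^(1/4) = 216 K.

T_eq ≈ 216 K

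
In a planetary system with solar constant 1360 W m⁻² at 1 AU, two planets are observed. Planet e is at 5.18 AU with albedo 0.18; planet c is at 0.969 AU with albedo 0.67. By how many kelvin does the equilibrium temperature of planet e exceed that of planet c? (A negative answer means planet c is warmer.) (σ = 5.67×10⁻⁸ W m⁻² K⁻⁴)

T_eq = [S₀(1−A)/(4σd²)]^(1/4), so T ∝ (1−A)^(1/4) / √d.
T₁ = [1360×0.82/(4×5.67×10⁻⁸×5.18²)]^(1/4) = 116.35 K.
T₂ = [1360×0.33/(4×5.67×10⁻⁸×0.969²)]^(1/4) = 214.26 K.

ΔT ≈ -97.9 K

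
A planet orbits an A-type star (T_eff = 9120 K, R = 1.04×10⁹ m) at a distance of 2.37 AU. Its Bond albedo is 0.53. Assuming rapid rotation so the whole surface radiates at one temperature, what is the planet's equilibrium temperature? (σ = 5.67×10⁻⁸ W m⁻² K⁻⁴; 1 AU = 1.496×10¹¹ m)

d = 2.37 AU = 3.55×10¹¹ m.
L = 4πR_⋆²σT_⋆⁴ = 4π(1.04×10⁹)² × 5.67×10⁻⁸ × (9120)⁴ = 5.33×10²⁷ W.
S = L/(4πd²) = 3370 W m⁻².
Energy balance: absorbed = emitted ⇒ πR²·S(1−A) = 4πR²·σT_eq⁴, so T_eq⁴ = S(1−A)/(4σ).
T_eq = [3370 × 0.47 / (4 × 5.67×10⁻⁸)]^(1/4) = (6.99×10⁹)^(1/4) = 289 K.

T_eq ≈ 289 K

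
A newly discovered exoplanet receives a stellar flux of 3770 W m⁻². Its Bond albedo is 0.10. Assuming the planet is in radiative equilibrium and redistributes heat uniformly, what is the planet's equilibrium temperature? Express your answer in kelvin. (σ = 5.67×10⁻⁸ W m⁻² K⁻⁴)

T_eq ≈ 350 K

Energy balance: absorbed = emitted ⇒ πR²·S(1−A) = 4πR²·σT_eq⁴, so T_eq⁴ = S(1−A)/(4σ).
T_eq = [3770 × 0.90 / (4 × 5.67×10⁻⁸)]^(1/4) = (1.50×10¹⁰)^(1/4) = 350 K.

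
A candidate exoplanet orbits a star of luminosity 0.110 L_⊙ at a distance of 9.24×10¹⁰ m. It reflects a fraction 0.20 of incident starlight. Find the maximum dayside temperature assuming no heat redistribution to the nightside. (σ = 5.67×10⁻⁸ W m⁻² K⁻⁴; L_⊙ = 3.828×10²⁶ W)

L = 0.110 × 3.828×10²⁶ = 4.21×10²⁵ W.
Flux: S = L/(4πd²) = 4.21×10²⁵/(4π×(9.24×10¹⁰)²) = 392 W m⁻².
With no redistribution each surface element balances locally: S(1−A) = σT⁴.
T = [392 × 0.80 / 5.67×10⁻⁸]^(1/4) = (5.54×10⁹)^(1/4) = 273 K.

T_ss ≈ 273 K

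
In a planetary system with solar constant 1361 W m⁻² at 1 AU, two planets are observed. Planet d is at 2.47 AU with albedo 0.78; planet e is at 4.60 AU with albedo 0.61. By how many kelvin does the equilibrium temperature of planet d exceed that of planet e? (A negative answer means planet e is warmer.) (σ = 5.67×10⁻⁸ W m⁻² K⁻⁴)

T_eq = [S₀(1−A)/(4σd²)]^(1/4), so T ∝ (1−A)^(1/4) / √d.
T₁ = [1361×0.22/(4×5.67×10⁻⁸×2.47²)]^(1/4) = 121.29 K.
T₂ = [1361×0.39/(4×5.67×10⁻⁸×4.60²)]^(1/4) = 102.55 K.

ΔT ≈ 18.7 K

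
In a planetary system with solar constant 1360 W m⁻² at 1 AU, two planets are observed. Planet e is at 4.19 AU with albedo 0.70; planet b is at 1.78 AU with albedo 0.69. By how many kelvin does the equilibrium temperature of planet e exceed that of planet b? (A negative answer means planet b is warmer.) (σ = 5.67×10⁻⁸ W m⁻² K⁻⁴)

ΔT ≈ -55.0 K

T_eq = [S₀(1−A)/(4σd²)]^(1/4), so T ∝ (1−A)^(1/4) / √d.
T₁ = [1360×0.30/(4×5.67×10⁻⁸×4.19²)]^(1/4) = 100.61 K.
T₂ = [1360×0.31/(4×5.67×10⁻⁸×1.78²)]^(1/4) = 155.63 K.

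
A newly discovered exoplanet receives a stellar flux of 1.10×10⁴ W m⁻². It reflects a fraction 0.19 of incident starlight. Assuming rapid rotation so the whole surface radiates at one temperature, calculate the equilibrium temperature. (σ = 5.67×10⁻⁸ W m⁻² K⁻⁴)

Energy balance: absorbed = emitted ⇒ πR²·S(1−A) = 4πR²·σT_eq⁴, so T_eq⁴ = S(1−A)/(4σ).
T_eq = [1.10×10⁴ × 0.81 / (4 × 5.67×10⁻⁸)]^(1/4) = (3.93×10¹⁰)^(1/4) = 445 K.

T_eq ≈ 445 K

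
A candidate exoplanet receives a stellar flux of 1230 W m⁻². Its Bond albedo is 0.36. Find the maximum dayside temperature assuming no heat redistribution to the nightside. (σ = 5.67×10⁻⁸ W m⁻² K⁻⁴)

T_ss ≈ 343 K

With no redistribution each surface element balances locally: S(1−A) = σT⁴.
T = [1230 × 0.64 / 5.67×10⁻⁸]^(1/4) = (1.39×10¹⁰)^(1/4) = 343 K.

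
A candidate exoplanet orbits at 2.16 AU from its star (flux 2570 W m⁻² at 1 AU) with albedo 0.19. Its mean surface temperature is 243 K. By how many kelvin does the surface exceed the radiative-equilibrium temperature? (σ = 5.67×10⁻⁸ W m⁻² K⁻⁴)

S = 2570/2.16² = 550.8 W m⁻².
T_eq = [S(1−A)/(4σ)]^(1/4) = [550.8×0.81/(4×5.67×10⁻⁸)]^(1/4) = 210.6 K.
ΔT = T_surf − T_eq = 243 − 210.6.

ΔT ≈ 32.4 K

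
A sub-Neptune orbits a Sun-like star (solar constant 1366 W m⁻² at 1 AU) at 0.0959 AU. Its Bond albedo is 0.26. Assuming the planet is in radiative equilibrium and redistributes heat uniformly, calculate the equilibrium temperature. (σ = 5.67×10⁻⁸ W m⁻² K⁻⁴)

Flux at 0.0959 AU: S = 1366/0.0959² = 1.49×10⁵ W m⁻².
Energy balance: absorbed = emitted ⇒ πR²·S(1−A) = 4πR²·σT_eq⁴, so T_eq⁴ = S(1−A)/(4σ).
T_eq = [1.49×10⁵ × 0.74 / (4 × 5.67×10⁻⁸)]^(1/4) = (4.85×10¹¹)^(1/4) = 834 K.

T_eq ≈ 834 K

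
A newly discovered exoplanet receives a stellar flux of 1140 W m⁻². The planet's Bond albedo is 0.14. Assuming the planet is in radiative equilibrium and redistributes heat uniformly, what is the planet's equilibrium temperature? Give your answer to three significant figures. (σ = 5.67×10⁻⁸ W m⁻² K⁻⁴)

T_eq ≈ 256 K

Energy balance: absorbed = emitted ⇒ πR²·S(1−A) = 4πR²·σT_eq⁴, so T_eq⁴ = S(1−A)/(4σ).
T_eq = [1140 × 0.86 / (4 × 5.67×10⁻⁸)]^(1/4) = (4.32×10⁹)^(1/4) = 256 K.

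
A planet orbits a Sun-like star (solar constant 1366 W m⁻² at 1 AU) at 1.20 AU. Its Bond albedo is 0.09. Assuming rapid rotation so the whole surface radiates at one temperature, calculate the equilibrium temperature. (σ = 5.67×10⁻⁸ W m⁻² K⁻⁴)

T_eq ≈ 248 K

Flux at 1.20 AU: S = 1366/1.20² = 949 W m⁻².
Energy balance: absorbed = emitted ⇒ πR²·S(1−A) = 4πR²·σT_eq⁴, so T_eq⁴ = S(1−A)/(4σ).
T_eq = [949 × 0.91 / (4 × 5.67×10⁻⁸)]^(1/4) = (3.81×10⁹)^(1/4) = 248 K.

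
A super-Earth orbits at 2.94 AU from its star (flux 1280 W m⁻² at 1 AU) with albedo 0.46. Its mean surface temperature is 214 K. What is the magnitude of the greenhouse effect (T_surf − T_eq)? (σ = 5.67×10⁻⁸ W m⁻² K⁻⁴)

S = 1280/2.94² = 148.1 W m⁻².
T_eq = [S(1−A)/(4σ)]^(1/4) = [148.1×0.54/(4×5.67×10⁻⁸)]^(1/4) = 137.0 K.
ΔT = T_surf − T_eq = 214 − 137.0.

ΔT ≈ 77.0 K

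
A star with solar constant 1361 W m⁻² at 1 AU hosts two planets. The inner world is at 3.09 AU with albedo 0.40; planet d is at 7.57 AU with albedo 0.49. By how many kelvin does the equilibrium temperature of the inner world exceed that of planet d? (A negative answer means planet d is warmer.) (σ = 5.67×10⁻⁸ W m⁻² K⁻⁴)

ΔT ≈ 53.9 K

T_eq = [S₀(1−A)/(4σd²)]^(1/4), so T ∝ (1−A)^(1/4) / √d.
T₁ = [1361×0.60/(4×5.67×10⁻⁸×3.09²)]^(1/4) = 139.35 K.
T₂ = [1361×0.51/(4×5.67×10⁻⁸×7.57²)]^(1/4) = 85.49 K.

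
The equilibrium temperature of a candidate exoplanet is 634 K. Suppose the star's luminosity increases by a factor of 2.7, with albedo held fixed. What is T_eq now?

T_eq ∝ L^(1/4) · d^(−1/2).
T′ = 634 × 2.7^(1/4) = 813 K.

T_eq ≈ 813 K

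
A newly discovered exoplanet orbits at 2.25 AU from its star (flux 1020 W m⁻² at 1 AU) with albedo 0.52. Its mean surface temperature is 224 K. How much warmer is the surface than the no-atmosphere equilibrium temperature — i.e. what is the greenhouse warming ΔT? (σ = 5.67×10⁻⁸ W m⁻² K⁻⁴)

ΔT ≈ 80.3 K

S = 1020/2.25² = 201.5 W m⁻².
T_eq = [S(1−A)/(4σ)]^(1/4) = [201.5×0.48/(4×5.67×10⁻⁸)]^(1/4) = 143.7 K.
ΔT = T_surf − T_eq = 224 − 143.7.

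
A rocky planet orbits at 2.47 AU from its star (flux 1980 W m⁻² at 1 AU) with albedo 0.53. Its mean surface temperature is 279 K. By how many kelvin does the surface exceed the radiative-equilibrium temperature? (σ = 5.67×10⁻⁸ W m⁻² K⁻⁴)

S = 1980/2.47² = 324.5 W m⁻².
T_eq = [S(1−A)/(4σ)]^(1/4) = [324.5×0.47/(4×5.67×10⁻⁸)]^(1/4) = 161.0 K.
ΔT = T_surf − T_eq = 279 − 161.0.

ΔT ≈ 118.0 K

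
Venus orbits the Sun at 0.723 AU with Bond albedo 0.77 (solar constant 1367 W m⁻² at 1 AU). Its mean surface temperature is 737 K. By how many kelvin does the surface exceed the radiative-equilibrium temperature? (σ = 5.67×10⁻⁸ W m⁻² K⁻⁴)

S = 1367/0.723² = 2615 W m⁻².
T_eq = [S(1−A)/(4σ)]^(1/4) = [2615×0.23/(4×5.67×10⁻⁸)]^(1/4) = 226.9 K.
ΔT = T_surf − T_eq = 737 − 226.9.

ΔT ≈ 510.1 K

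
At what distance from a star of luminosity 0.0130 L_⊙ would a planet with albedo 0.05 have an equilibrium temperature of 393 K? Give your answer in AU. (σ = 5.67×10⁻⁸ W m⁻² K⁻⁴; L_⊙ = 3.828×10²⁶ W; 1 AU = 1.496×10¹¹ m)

d ≈ 0.0557 AU

L = 0.0130 × 3.828×10²⁶ = 4.98×10²⁴ W.
From T_eq⁴ = L(1−A)/(16πσd²): d = √[L(1−A)/(16πσT_eq⁴)].
d = √[4.98×10²⁴ × 0.95 / (16π × 5.67×10⁻⁸ × (393)⁴)] = 8.34×10⁹ m = 0.0557 AU.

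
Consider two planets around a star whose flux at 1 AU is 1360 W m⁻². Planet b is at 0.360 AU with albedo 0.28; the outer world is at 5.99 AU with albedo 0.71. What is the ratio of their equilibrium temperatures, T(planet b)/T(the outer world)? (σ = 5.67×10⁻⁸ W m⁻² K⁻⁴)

T_eq = [S₀(1−A)/(4σd²)]^(1/4), so T ∝ (1−A)^(1/4) / √d.
T₁ = [1360×0.72/(4×5.67×10⁻⁸×0.360²)]^(1/4) = 427.22 K.
T₂ = [1360×0.29/(4×5.67×10⁻⁸×5.99²)]^(1/4) = 83.44 K.

T₁/T₂ ≈ 5.120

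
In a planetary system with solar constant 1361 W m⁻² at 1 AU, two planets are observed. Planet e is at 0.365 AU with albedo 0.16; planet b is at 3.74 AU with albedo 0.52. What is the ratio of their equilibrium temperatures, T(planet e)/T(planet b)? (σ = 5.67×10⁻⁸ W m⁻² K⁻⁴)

T₁/T₂ ≈ 3.682

T_eq = [S₀(1−A)/(4σd²)]^(1/4), so T ∝ (1−A)^(1/4) / √d.
T₁ = [1361×0.84/(4×5.67×10⁻⁸×0.365²)]^(1/4) = 441.04 K.
T₂ = [1361×0.48/(4×5.67×10⁻⁸×3.74²)]^(1/4) = 119.79 K.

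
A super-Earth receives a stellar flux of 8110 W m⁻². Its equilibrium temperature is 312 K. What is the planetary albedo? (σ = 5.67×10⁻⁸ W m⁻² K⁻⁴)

A ≈ 0.74

From T_eq⁴ = S(1−A)/(4σ): 1−A = 4σT_eq⁴/S.
1−A = 4 × 5.67×10⁻⁸ × (312)⁴ / 8110 = 0.265.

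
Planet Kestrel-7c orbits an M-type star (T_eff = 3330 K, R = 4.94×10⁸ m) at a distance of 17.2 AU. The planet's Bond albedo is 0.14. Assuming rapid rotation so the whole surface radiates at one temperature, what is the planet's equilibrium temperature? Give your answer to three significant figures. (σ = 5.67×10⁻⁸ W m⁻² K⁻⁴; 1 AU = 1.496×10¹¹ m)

d = 17.2 AU = 2.57×10¹² m.
L = 4πR_⋆²σT_⋆⁴ = 4π(4.94×10⁸)² × 5.67×10⁻⁸ × (3330)⁴ = 2.14×10²⁵ W.
S = L/(4πd²) = 0.257 W m⁻².
Energy balance: absorbed = emitted ⇒ πR²·S(1−A) = 4πR²·σT_eq⁴, so T_eq⁴ = S(1−A)/(4σ).
T_eq = [0.257 × 0.86 / (4 × 5.67×10⁻⁸)]^(1/4) = (9.74×10⁵)^(1/4) = 31.4 K.

T_eq ≈ 31.4 K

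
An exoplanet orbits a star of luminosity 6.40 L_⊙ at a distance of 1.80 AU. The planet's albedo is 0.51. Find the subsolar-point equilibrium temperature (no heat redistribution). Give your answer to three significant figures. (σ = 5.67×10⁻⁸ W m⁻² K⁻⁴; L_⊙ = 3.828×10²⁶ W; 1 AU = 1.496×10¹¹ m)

T_ss ≈ 390 K

d = 1.80 AU = 2.69×10¹¹ m.
L = 6.40 × 3.828×10²⁶ = 2.45×10²⁷ W.
Flux: S = L/(4πd²) = 2.45×10²⁷/(4π×(2.69×10¹¹)²) = 2690 W m⁻².
At the subsolar point the surface absorbs S(1−A) and emits σT⁴ per unit area — no factor of 4, since only the local patch is in balance.
T = [2690 × 0.49 / 5.67×10⁻⁸]^(1/4) = (2.32×10¹⁰)^(1/4) = 390 K.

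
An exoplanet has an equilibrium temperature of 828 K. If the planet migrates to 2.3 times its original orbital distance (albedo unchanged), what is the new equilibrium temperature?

T_eq ∝ L^(1/4) · d^(−1/2).
T′ = 828 / 2.3^(1/2) = 546 K.

T_eq ≈ 546 K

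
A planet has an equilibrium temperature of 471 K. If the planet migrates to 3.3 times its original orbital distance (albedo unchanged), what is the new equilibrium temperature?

T_eq ∝ L^(1/4) · d^(−1/2).
T′ = 471 / 3.3^(1/2) = 259 K.

T_eq ≈ 259 K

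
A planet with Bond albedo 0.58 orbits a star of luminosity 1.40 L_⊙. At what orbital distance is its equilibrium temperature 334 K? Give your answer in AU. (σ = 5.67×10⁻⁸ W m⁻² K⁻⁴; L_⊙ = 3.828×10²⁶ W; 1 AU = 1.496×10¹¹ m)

d ≈ 0.533 AU

L = 1.40 × 3.828×10²⁶ = 5.36×10²⁶ W.
From T_eq⁴ = L(1−A)/(16πσd²): d = √[L(1−A)/(16πσT_eq⁴)].
d = √[5.36×10²⁶ × 0.42 / (16π × 5.67×10⁻⁸ × (334)⁴)] = 7.97×10¹⁰ m = 0.533 AU.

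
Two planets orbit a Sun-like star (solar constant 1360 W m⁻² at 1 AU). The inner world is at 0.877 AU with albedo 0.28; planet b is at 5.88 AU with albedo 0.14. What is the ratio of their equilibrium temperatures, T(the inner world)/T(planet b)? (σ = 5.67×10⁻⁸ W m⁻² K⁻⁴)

T_eq = [S₀(1−A)/(4σd²)]^(1/4), so T ∝ (1−A)^(1/4) / √d.
T₁ = [1360×0.72/(4×5.67×10⁻⁸×0.877²)]^(1/4) = 273.72 K.
T₂ = [1360×0.86/(4×5.67×10⁻⁸×5.88²)]^(1/4) = 110.51 K.

T₁/T₂ ≈ 2.477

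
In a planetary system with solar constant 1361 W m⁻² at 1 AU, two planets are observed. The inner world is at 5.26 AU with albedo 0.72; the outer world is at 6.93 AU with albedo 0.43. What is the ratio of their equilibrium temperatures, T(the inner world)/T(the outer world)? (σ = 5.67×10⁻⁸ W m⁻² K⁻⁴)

T_eq = [S₀(1−A)/(4σd²)]^(1/4), so T ∝ (1−A)^(1/4) / √d.
T₁ = [1361×0.28/(4×5.67×10⁻⁸×5.26²)]^(1/4) = 88.28 K.
T₂ = [1361×0.57/(4×5.67×10⁻⁸×6.93²)]^(1/4) = 91.87 K.

T₁/T₂ ≈ 0.961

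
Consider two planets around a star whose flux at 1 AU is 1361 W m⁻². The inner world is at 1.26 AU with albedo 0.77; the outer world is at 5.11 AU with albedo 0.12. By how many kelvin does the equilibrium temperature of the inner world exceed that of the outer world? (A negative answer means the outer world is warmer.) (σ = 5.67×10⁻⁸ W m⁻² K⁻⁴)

ΔT ≈ 52.5 K

T_eq = [S₀(1−A)/(4σd²)]^(1/4), so T ∝ (1−A)^(1/4) / √d.
T₁ = [1361×0.23/(4×5.67×10⁻⁸×1.26²)]^(1/4) = 171.71 K.
T₂ = [1361×0.88/(4×5.67×10⁻⁸×5.11²)]^(1/4) = 119.25 K.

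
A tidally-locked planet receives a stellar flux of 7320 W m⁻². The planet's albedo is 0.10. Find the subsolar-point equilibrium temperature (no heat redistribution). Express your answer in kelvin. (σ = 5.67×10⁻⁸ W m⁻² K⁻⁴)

T_ss ≈ 584 K

At the subsolar point the surface absorbs S(1−A) and emits σT⁴ per unit area — no factor of 4, since only the local patch is in balance.
T = [7320 × 0.90 / 5.67×10⁻⁸]^(1/4) = (1.16×10¹¹)^(1/4) = 584 K.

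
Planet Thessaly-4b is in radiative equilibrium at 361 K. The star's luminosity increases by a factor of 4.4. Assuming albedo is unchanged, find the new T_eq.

T_eq ≈ 523 K

T_eq ∝ L^(1/4) · d^(−1/2).
T′ = 361 × 4.4^(1/4) = 523 K.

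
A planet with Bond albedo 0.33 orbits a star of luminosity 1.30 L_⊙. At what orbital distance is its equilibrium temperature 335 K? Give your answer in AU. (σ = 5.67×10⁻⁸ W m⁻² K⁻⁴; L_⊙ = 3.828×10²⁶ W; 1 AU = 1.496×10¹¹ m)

L = 1.30 × 3.828×10²⁶ = 4.98×10²⁶ W.
From T_eq⁴ = L(1−A)/(16πσd²): d = √[L(1−A)/(16πσT_eq⁴)].
d = √[4.98×10²⁶ × 0.67 / (16π × 5.67×10⁻⁸ × (335)⁴)] = 9.64×10¹⁰ m = 0.644 AU.

d ≈ 0.644 AU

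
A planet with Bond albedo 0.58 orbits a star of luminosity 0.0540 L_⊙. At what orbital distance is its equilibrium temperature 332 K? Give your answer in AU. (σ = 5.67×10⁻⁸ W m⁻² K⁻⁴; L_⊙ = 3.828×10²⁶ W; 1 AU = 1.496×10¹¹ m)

d ≈ 0.106 AU

L = 0.0540 × 3.828×10²⁶ = 2.07×10²⁵ W.
From T_eq⁴ = L(1−A)/(16πσd²): d = √[L(1−A)/(16πσT_eq⁴)].
d = √[2.07×10²⁵ × 0.42 / (16π × 5.67×10⁻⁸ × (332)⁴)] = 1.58×10¹⁰ m = 0.106 AU.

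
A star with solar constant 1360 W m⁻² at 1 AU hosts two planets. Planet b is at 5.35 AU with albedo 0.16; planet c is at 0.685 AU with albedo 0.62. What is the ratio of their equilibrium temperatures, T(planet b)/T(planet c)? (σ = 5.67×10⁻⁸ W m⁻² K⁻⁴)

T_eq = [S₀(1−A)/(4σd²)]^(1/4), so T ∝ (1−A)^(1/4) / √d.
T₁ = [1360×0.84/(4×5.67×10⁻⁸×5.35²)]^(1/4) = 115.18 K.
T₂ = [1360×0.38/(4×5.67×10⁻⁸×0.685²)]^(1/4) = 263.98 K.

T₁/T₂ ≈ 0.436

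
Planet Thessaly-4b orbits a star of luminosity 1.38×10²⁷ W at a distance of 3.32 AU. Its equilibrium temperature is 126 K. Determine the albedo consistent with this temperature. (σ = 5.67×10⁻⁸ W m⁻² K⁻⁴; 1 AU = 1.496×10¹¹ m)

d = 3.32 AU = 4.97×10¹¹ m.
Flux: S = L/(4πd²) = 1.38×10²⁷/(4π×(4.97×10¹¹)²) = 445 W m⁻².
From T_eq⁴ = S(1−A)/(4σ): 1−A = 4σT_eq⁴/S.
1−A = 4 × 5.67×10⁻⁸ × (126)⁴ / 445 = 0.128.

A ≈ 0.87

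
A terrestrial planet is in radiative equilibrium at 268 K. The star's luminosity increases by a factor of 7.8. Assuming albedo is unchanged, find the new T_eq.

T_eq ≈ 448 K

T_eq ∝ L^(1/4) · d^(−1/2).
T′ = 268 × 7.8^(1/4) = 448 K.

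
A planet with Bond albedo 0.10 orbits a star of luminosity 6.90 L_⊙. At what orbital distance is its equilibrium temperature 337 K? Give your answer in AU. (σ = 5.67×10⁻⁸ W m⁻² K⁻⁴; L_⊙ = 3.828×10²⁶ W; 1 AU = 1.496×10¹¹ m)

d ≈ 1.70 AU

L = 6.90 × 3.828×10²⁶ = 2.64×10²⁷ W.
From T_eq⁴ = L(1−A)/(16πσd²): d = √[L(1−A)/(16πσT_eq⁴)].
d = √[2.64×10²⁷ × 0.90 / (16π × 5.67×10⁻⁸ × (337)⁴)] = 2.54×10¹¹ m = 1.70 AU.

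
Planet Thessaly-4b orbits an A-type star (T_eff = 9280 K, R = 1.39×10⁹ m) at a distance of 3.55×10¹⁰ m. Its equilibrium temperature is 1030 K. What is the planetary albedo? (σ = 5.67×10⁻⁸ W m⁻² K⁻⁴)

A ≈ 0.60

L = 4πR_⋆²σT_⋆⁴ = 4π(1.39×10⁹)² × 5.67×10⁻⁸ × (9280)⁴ = 1.02×10²⁸ W.
S = L/(4πd²) = 6.45×10⁵ W m⁻².
From T_eq⁴ = S(1−A)/(4σ): 1−A = 4σT_eq⁴/S.
1−A = 4 × 5.67×10⁻⁸ × (1030)⁴ / 6.45×10⁵ = 0.396.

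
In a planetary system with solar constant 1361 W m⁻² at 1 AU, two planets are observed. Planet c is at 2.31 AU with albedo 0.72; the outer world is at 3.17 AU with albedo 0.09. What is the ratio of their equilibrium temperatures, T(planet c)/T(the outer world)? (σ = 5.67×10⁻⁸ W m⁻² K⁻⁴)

T_eq = [S₀(1−A)/(4σd²)]^(1/4), so T ∝ (1−A)^(1/4) / √d.
T₁ = [1361×0.28/(4×5.67×10⁻⁸×2.31²)]^(1/4) = 133.21 K.
T₂ = [1361×0.91/(4×5.67×10⁻⁸×3.17²)]^(1/4) = 152.68 K.

T₁/T₂ ≈ 0.872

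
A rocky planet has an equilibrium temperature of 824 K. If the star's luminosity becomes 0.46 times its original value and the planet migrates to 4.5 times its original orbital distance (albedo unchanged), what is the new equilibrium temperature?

T_eq ≈ 320 K

T_eq ∝ L^(1/4) · d^(−1/2).
T′ = 824 × 0.46^(1/4) / 4.5^(1/2) = 320 K.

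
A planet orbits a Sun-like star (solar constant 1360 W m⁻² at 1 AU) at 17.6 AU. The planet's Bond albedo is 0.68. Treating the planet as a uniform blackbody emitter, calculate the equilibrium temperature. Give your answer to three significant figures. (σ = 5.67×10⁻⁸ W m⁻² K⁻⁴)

T_eq ≈ 49.9 K

Flux at 17.6 AU: S = 1360/17.6² = 4.39 W m⁻².
Energy balance: absorbed = emitted ⇒ πR²·S(1−A) = 4πR²·σT_eq⁴, so T_eq⁴ = S(1−A)/(4σ).
T_eq = [4.39 × 0.32 / (4 × 5.67×10⁻⁸)]^(1/4) = (6.19×10⁶)^(1/4) = 49.9 K.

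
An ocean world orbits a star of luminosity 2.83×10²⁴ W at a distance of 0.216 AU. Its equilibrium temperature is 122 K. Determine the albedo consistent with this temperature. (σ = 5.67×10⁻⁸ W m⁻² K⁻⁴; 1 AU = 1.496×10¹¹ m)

A ≈ 0.77

d = 0.216 AU = 3.23×10¹⁰ m.
Flux: S = L/(4πd²) = 2.83×10²⁴/(4π×(3.23×10¹⁰)²) = 216 W m⁻².
From T_eq⁴ = S(1−A)/(4σ): 1−A = 4σT_eq⁴/S.
1−A = 4 × 5.67×10⁻⁸ × (122)⁴ / 216 = 0.233.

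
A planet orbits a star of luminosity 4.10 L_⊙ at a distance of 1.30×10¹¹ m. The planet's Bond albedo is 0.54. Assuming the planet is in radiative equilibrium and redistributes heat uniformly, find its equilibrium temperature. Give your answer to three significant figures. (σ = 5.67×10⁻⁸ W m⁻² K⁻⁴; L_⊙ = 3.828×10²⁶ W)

L = 4.10 × 3.828×10²⁶ = 1.57×10²⁷ W.
Flux: S = L/(4πd²) = 1.57×10²⁷/(4π×(1.30×10¹¹)²) = 7390 W m⁻².
Energy balance: absorbed = emitted ⇒ πR²·S(1−A) = 4πR²·σT_eq⁴, so T_eq⁴ = S(1−A)/(4σ).
T_eq = [7390 × 0.46 / (4 × 5.67×10⁻⁸)]^(1/4) = (1.50×10¹⁰)^(1/4) = 350 K.

T_eq ≈ 350 K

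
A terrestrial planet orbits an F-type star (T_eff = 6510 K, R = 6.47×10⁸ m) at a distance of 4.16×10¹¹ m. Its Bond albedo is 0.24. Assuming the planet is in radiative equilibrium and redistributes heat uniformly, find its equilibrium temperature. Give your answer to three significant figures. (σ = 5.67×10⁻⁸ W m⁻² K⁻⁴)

L = 4πR_⋆²σT_⋆⁴ = 4π(6.47×10⁸)² × 5.67×10⁻⁸ × (6510)⁴ = 5.36×10²⁶ W.
S = L/(4πd²) = 246 W m⁻².
Energy balance: absorbed = emitted ⇒ πR²·S(1−A) = 4πR²·σT_eq⁴, so T_eq⁴ = S(1−A)/(4σ).
T_eq = [246 × 0.76 / (4 × 5.67×10⁻⁸)]^(1/4) = (8.25×10⁸)^(1/4) = 170 K.

T_eq ≈ 170 K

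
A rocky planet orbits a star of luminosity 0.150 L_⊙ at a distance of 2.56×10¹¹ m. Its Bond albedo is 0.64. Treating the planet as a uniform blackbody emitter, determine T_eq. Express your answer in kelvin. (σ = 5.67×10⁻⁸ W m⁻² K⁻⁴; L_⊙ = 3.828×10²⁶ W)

L = 0.150 × 3.828×10²⁶ = 5.74×10²⁵ W.
Flux: S = L/(4πd²) = 5.74×10²⁵/(4π×(2.56×10¹¹)²) = 69.7 W m⁻².
Energy balance: absorbed = emitted ⇒ πR²·S(1−A) = 4πR²·σT_eq⁴, so T_eq⁴ = S(1−A)/(4σ).
T_eq = [69.7 × 0.36 / (4 × 5.67×10⁻⁸)]^(1/4) = (1.11×10⁸)^(1/4) = 103 K.

T_eq ≈ 103 K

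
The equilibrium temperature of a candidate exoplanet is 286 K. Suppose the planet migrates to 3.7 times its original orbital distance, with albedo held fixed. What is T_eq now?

T_eq ≈ 149 K

T_eq ∝ L^(1/4) · d^(−1/2).
T′ = 286 / 3.7^(1/2) = 149 K.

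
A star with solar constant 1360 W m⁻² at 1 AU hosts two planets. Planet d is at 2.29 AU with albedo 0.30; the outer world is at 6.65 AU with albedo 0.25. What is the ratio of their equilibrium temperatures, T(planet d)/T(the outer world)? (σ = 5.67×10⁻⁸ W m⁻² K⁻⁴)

T_eq = [S₀(1−A)/(4σd²)]^(1/4), so T ∝ (1−A)^(1/4) / √d.
T₁ = [1360×0.70/(4×5.67×10⁻⁸×2.29²)]^(1/4) = 168.20 K.
T₂ = [1360×0.75/(4×5.67×10⁻⁸×6.65²)]^(1/4) = 100.42 K.

T₁/T₂ ≈ 1.675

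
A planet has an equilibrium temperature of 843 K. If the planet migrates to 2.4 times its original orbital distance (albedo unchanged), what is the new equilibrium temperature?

T_eq ≈ 544 K

T_eq ∝ L^(1/4) · d^(−1/2).
T′ = 843 / 2.4^(1/2) = 544 K.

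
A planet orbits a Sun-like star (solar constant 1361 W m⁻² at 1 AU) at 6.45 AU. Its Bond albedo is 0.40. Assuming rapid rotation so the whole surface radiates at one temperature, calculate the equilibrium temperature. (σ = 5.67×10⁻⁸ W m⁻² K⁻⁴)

Flux at 6.45 AU: S = 1361/6.45² = 32.7 W m⁻².
Energy balance: absorbed = emitted ⇒ πR²·S(1−A) = 4πR²·σT_eq⁴, so T_eq⁴ = S(1−A)/(4σ).
T_eq = [32.7 × 0.60 / (4 × 5.67×10⁻⁸)]^(1/4) = (8.65×10⁷)^(1/4) = 96.5 K.

T_eq ≈ 96.5 K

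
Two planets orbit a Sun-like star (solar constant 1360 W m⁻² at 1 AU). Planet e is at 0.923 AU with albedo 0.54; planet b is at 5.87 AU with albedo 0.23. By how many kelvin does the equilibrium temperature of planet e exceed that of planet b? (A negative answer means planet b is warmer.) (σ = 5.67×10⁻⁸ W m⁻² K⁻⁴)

T_eq = [S₀(1−A)/(4σd²)]^(1/4), so T ∝ (1−A)^(1/4) / √d.
T₁ = [1360×0.46/(4×5.67×10⁻⁸×0.923²)]^(1/4) = 238.54 K.
T₂ = [1360×0.77/(4×5.67×10⁻⁸×5.87²)]^(1/4) = 107.59 K.

ΔT ≈ 130.9 K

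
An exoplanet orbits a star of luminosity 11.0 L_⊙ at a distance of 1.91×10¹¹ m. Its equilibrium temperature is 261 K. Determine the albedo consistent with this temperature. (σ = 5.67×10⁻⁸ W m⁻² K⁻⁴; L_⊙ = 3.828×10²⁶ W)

L = 11.0 × 3.828×10²⁶ = 4.21×10²⁷ W.
Flux: S = L/(4πd²) = 4.21×10²⁷/(4π×(1.91×10¹¹)²) = 9190 W m⁻².
From T_eq⁴ = S(1−A)/(4σ): 1−A = 4σT_eq⁴/S.
1−A = 4 × 5.67×10⁻⁸ × (261)⁴ / 9190 = 0.115.

A ≈ 0.89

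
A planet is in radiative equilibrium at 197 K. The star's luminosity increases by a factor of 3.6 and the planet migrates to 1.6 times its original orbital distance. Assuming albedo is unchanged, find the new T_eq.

T_eq ∝ L^(1/4) · d^(−1/2).
T′ = 197 × 3.6^(1/4) / 1.6^(1/2) = 215 K.

T_eq ≈ 215 K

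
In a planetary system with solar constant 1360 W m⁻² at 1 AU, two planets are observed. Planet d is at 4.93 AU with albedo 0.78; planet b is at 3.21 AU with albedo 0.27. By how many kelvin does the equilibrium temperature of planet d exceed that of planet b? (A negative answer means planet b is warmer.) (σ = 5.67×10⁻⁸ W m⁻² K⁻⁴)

ΔT ≈ -57.7 K

T_eq = [S₀(1−A)/(4σd²)]^(1/4), so T ∝ (1−A)^(1/4) / √d.
T₁ = [1360×0.22/(4×5.67×10⁻⁸×4.93²)]^(1/4) = 85.83 K.
T₂ = [1360×0.73/(4×5.67×10⁻⁸×3.21²)]^(1/4) = 143.57 K.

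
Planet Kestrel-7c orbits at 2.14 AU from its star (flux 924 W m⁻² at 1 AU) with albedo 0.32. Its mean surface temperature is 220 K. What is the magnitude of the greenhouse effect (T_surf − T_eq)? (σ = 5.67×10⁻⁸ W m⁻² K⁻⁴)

S = 924/2.14² = 201.8 W m⁻².
T_eq = [S(1−A)/(4σ)]^(1/4) = [201.8×0.68/(4×5.67×10⁻⁸)]^(1/4) = 156.8 K.
ΔT = T_surf − T_eq = 220 − 156.8.

ΔT ≈ 63.2 K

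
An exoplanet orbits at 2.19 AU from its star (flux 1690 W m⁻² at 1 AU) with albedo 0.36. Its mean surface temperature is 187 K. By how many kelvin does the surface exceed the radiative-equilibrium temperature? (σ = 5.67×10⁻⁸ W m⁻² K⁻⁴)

ΔT ≈ 9.4 K

S = 1690/2.19² = 352.4 W m⁻².
T_eq = [S(1−A)/(4σ)]^(1/4) = [352.4×0.64/(4×5.67×10⁻⁸)]^(1/4) = 177.6 K.
ΔT = T_surf − T_eq = 187 − 177.6.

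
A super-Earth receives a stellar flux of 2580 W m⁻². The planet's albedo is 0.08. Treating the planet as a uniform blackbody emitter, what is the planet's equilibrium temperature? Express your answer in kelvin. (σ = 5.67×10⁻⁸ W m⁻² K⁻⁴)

Energy balance: absorbed = emitted ⇒ πR²·S(1−A) = 4πR²·σT_eq⁴, so T_eq⁴ = S(1−A)/(4σ).
T_eq = [2580 × 0.92 / (4 × 5.67×10⁻⁸)]^(1/4) = (1.05×10¹⁰)^(1/4) = 320 K.

T_eq ≈ 320 K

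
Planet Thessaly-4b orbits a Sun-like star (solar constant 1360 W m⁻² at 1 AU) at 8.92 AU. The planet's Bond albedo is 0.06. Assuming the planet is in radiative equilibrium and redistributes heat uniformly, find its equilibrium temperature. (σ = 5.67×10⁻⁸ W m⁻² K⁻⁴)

Flux at 8.92 AU: S = 1360/8.92² = 17.1 W m⁻².
Energy balance: absorbed = emitted ⇒ πR²·S(1−A) = 4πR²·σT_eq⁴, so T_eq⁴ = S(1−A)/(4σ).
T_eq = [17.1 × 0.94 / (4 × 5.67×10⁻⁸)]^(1/4) = (7.08×10⁷)^(1/4) = 91.7 K.

T_eq ≈ 91.7 K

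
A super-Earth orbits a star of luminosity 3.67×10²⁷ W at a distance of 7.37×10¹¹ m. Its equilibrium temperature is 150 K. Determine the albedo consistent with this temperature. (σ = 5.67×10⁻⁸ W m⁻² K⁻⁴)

A ≈ 0.79

Flux: S = L/(4πd²) = 3.67×10²⁷/(4π×(7.37×10¹¹)²) = 538 W m⁻².
From T_eq⁴ = S(1−A)/(4σ): 1−A = 4σT_eq⁴/S.
1−A = 4 × 5.67×10⁻⁸ × (150)⁴ / 538 = 0.214.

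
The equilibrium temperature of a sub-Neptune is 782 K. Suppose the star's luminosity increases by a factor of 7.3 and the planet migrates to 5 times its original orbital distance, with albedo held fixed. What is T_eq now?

T_eq ∝ L^(1/4) · d^(−1/2).
T′ = 782 × 7.3^(1/4) / 5^(1/2) = 575 K.

T_eq ≈ 575 K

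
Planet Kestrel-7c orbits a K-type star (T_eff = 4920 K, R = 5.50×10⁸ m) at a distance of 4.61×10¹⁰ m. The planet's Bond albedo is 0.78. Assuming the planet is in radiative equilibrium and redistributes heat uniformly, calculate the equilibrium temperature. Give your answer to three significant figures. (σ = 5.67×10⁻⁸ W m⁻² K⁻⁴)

L = 4πR_⋆²σT_⋆⁴ = 4π(5.50×10⁸)² × 5.67×10⁻⁸ × (4920)⁴ = 1.26×10²⁶ W.
S = L/(4πd²) = 4730 W m⁻².
Energy balance: absorbed = emitted ⇒ πR²·S(1−A) = 4πR²·σT_eq⁴, so T_eq⁴ = S(1−A)/(4σ).
T_eq = [4730 × 0.22 / (4 × 5.67×10⁻⁸)]^(1/4) = (4.59×10⁹)^(1/4) = 260 K.

T_eq ≈ 260 K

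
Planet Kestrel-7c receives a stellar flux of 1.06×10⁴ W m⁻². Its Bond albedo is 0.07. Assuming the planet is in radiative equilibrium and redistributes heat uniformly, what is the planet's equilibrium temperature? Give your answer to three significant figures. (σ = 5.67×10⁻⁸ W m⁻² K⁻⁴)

Energy balance: absorbed = emitted ⇒ πR²·S(1−A) = 4πR²·σT_eq⁴, so T_eq⁴ = S(1−A)/(4σ).
T_eq = [1.06×10⁴ × 0.93 / (4 × 5.67×10⁻⁸)]^(1/4) = (4.35×10¹⁰)^(1/4) = 457 K.

T_eq ≈ 457 K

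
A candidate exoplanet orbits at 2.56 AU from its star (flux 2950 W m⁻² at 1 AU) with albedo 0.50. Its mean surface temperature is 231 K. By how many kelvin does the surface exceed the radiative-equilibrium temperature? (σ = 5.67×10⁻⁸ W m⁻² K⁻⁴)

ΔT ≈ 53.5 K

S = 2950/2.56² = 450.1 W m⁻².
T_eq = [S(1−A)/(4σ)]^(1/4) = [450.1×0.50/(4×5.67×10⁻⁸)]^(1/4) = 177.5 K.
ΔT = T_surf − T_eq = 231 − 177.5.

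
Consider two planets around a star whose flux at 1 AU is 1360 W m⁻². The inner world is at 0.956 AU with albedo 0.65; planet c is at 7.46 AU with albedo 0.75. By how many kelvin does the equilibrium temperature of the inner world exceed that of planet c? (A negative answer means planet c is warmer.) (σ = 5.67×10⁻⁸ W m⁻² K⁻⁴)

T_eq = [S₀(1−A)/(4σd²)]^(1/4), so T ∝ (1−A)^(1/4) / √d.
T₁ = [1360×0.35/(4×5.67×10⁻⁸×0.956²)]^(1/4) = 218.91 K.
T₂ = [1360×0.25/(4×5.67×10⁻⁸×7.46²)]^(1/4) = 72.04 K.

ΔT ≈ 146.9 K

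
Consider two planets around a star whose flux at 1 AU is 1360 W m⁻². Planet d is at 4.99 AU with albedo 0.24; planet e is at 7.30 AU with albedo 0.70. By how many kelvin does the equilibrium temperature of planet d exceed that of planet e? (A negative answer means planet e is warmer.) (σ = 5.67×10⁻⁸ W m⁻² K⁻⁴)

T_eq = [S₀(1−A)/(4σd²)]^(1/4), so T ∝ (1−A)^(1/4) / √d.
T₁ = [1360×0.76/(4×5.67×10⁻⁸×4.99²)]^(1/4) = 116.31 K.
T₂ = [1360×0.30/(4×5.67×10⁻⁸×7.30²)]^(1/4) = 76.22 K.

ΔT ≈ 40.1 K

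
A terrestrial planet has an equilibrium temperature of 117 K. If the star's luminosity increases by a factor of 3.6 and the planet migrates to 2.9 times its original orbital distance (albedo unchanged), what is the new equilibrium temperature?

T_eq ≈ 94.6 K

T_eq ∝ L^(1/4) · d^(−1/2).
T′ = 117 × 3.6^(1/4) / 2.9^(1/2) = 94.6 K.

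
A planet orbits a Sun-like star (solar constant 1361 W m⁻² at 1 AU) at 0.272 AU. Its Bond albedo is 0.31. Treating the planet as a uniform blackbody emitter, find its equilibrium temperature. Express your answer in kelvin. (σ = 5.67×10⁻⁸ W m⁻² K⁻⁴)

T_eq ≈ 486 K

Flux at 0.272 AU: S = 1361/0.272² = 1.84×10⁴ W m⁻².
Energy balance: absorbed = emitted ⇒ πR²·S(1−A) = 4πR²·σT_eq⁴, so T_eq⁴ = S(1−A)/(4σ).
T_eq = [1.84×10⁴ × 0.69 / (4 × 5.67×10⁻⁸)]^(1/4) = (5.60×10¹⁰)^(1/4) = 486 K.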